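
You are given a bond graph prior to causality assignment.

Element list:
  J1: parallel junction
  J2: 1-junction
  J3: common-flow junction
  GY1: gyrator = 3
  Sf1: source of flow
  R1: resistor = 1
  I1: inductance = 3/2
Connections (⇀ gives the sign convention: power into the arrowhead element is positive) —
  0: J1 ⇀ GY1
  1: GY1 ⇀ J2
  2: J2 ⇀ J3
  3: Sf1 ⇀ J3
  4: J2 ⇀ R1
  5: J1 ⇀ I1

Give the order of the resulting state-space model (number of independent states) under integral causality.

1  (I1 all integral)

bond 3 →Sf1  (Sf1 (Sf) sets flow on bond)
bond 2 →J3  (common-f at J3 fixed by 3)
bond 1 →J2  (J2 flow already set via bond 2)
bond 4 →J2  (J2 flow already set via bond 2)
bond 0 →J1  (GY1 both-in/both-out from 1)
bond 5 →I1  (common-e at J1 fixed by 0)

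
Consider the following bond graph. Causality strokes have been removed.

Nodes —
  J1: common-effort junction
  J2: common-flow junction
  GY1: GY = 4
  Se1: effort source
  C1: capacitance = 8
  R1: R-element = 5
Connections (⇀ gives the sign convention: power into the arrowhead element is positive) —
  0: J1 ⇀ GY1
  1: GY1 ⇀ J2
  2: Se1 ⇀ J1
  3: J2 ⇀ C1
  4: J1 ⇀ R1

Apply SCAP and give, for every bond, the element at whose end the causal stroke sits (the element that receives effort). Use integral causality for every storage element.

bond 0 →GY1
bond 1 →GY1
bond 2 →J1
bond 3 →J2
bond 4 →R1

b2 stroke at J1  (source Se1 imposes e)
b0 stroke at GY1  (J1 effort already set via bond 2)
b4 stroke at R1  (common-e at J1 fixed by 2)
b1 stroke at GY1  (GY GY1: same side as bond 0)
b3 stroke at J2  (J2: bond 1 brought flow, rest push out)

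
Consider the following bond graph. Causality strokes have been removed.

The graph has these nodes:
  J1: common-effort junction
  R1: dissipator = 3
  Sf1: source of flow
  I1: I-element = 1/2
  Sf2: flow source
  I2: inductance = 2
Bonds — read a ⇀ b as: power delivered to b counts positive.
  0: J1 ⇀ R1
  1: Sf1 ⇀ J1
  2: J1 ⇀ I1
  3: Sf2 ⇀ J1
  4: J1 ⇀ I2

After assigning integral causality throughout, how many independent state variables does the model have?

#1 stroke at Sf1  (source Sf1 imposes f)
#3 stroke at Sf2  (Sf2 fixes flow; stroke at Sf2)
#2 stroke at I1  (I1 integral (f out))
#4 stroke at I2  (prefer integral on I2)
#0 stroke at J1  (only one effort-in slot at J1)

2  (I1, I2 all integral)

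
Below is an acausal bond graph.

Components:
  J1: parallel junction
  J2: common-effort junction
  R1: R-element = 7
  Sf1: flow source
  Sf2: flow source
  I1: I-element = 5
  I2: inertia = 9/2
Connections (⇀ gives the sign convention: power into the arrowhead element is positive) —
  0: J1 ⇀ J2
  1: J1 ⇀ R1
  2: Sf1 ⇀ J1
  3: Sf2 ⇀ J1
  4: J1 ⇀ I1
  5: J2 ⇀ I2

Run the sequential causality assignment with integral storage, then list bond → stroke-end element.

b2 stroke at Sf1  (Sf1: flow source, stroke at near end)
b3 stroke at Sf2  (Sf2: flow source, stroke at near end)
b4 stroke at I1  (I1: I, integral causality)
b5 stroke at I2  (I2: I, integral causality)
b0 stroke at J2  (closing 0-jn rule on J2)
b1 stroke at J1  (closing 0-jn rule on J1)

b0 |J2
b1 |J1
b2 |Sf1
b3 |Sf2
b4 |I1
b5 |I2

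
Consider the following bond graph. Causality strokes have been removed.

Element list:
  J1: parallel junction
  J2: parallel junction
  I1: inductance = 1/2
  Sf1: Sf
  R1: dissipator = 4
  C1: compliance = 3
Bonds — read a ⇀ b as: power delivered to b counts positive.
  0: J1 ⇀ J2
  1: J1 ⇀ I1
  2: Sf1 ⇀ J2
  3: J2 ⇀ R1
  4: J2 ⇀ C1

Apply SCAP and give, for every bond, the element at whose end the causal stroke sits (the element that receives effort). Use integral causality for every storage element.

bond 2 stroke→Sf1  (Sf1 fixes flow; stroke at Sf1)
bond 1 stroke→I1  (I1: I, integral causality)
bond 0 stroke→J1  (only one effort-in slot at J1)
bond 4 stroke→J2  (C1: C, integral causality)
bond 3 stroke→R1  (J2 effort already set via bond 4)

#0 →J1
#1 →I1
#2 →Sf1
#3 →R1
#4 →J2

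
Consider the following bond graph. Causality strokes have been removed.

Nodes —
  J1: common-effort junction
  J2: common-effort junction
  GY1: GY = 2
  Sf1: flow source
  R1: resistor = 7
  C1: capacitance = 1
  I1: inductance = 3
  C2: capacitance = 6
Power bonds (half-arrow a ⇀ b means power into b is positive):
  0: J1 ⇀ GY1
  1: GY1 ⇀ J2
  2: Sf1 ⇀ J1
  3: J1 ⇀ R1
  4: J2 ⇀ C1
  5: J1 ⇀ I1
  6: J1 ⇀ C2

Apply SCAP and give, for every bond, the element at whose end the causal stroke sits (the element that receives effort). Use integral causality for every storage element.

bond 2 |Sf1  (Sf1 (Sf) sets flow on bond)
bond 4 |J2  (prefer integral on C1)
bond 1 |GY1  (0-jn J2 has e-setter on 4)
bond 0 |GY1  (through GY1, causality inverts; strokes same side of GY1)
bond 5 |I1  (I1: I, integral causality)
bond 6 |J1  (C2: C, integral causality)
bond 3 |R1  (J1 effort already set via bond 6)

β0 →GY1
β1 →GY1
β2 →Sf1
β3 →R1
β4 →J2
β5 →I1
β6 →J1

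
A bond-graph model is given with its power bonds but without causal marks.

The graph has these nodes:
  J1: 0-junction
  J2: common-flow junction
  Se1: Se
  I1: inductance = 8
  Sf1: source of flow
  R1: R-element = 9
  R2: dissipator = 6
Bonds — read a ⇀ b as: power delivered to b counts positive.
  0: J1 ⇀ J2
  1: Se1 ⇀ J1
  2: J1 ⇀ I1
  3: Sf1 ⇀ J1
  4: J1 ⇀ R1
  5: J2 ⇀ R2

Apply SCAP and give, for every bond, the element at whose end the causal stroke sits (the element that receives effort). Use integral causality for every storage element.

b1 stroke at J1  (source Se1 imposes e)
b3 stroke at Sf1  (Sf1 fixes flow; stroke at Sf1)
b0 stroke at J2  (0-jn J1 has e-setter on 1)
b2 stroke at I1  (0-jn J1 has e-setter on 1)
b4 stroke at R1  (common-e at J1 fixed by 1)
b5 stroke at R2  (J2: last free bond brings flow in)

β0 |J2
β1 |J1
β2 |I1
β3 |Sf1
β4 |R1
β5 |R2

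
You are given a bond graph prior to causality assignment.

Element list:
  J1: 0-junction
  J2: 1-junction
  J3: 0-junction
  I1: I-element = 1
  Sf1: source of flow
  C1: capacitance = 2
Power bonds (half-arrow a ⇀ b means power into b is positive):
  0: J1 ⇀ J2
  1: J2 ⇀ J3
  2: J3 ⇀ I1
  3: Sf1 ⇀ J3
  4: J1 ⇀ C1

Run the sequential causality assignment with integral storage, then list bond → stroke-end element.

β0 stroke at J2
β1 stroke at J3
β2 stroke at I1
β3 stroke at Sf1
β4 stroke at J1

bond 3 |Sf1  (Sf1 (Sf) sets flow on bond)
bond 2 |I1  (I1 integral (f out))
bond 1 |J3  (J3: last free bond brings effort in)
bond 0 |J2  (common-f at J2 fixed by 1)
bond 4 |J1  (J1: last free bond brings effort in)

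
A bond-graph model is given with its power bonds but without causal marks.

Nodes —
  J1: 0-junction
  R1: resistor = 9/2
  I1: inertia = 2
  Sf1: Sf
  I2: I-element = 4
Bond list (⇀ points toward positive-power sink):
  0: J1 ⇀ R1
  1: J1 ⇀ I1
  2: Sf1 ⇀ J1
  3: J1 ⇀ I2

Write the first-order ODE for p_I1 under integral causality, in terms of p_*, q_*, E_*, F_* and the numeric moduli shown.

β2 →Sf1  (Sf1: flow source, stroke at near end)
β1 →I1  (I1 outputs flow p/I1)
β3 →I2  (prefer integral on I2)
β0 →J1  (closing 0-jn rule on J1)

dp_I1/dt = 9*F_Sf1/2 - 9*p_I1/4 - 9*p_I2/8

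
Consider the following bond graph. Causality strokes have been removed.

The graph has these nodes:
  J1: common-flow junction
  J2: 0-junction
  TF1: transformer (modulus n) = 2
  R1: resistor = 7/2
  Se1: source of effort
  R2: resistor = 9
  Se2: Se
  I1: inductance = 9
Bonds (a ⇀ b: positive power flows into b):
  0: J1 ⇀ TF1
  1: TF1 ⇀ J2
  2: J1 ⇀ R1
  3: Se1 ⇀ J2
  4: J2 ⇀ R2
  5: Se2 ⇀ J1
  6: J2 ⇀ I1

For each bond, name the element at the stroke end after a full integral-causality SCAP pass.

bond 0 →J1
bond 1 →TF1
bond 2 →R1
bond 3 →J2
bond 4 →R2
bond 5 →J1
bond 6 →I1

#3 stroke at J2  (Se1: effort source, stroke at far end)
#5 stroke at J1  (Se2 fixes effort; stroke away)
#1 stroke at TF1  (0-jn J2 has e-setter on 3)
#4 stroke at R2  (J2: bond 3 brought effort, rest push out)
#6 stroke at I1  (common-e at J2 fixed by 3)
#0 stroke at J1  (TF1 one-in-one-out from 1)
#2 stroke at R1  (J1 needs exactly one f-in)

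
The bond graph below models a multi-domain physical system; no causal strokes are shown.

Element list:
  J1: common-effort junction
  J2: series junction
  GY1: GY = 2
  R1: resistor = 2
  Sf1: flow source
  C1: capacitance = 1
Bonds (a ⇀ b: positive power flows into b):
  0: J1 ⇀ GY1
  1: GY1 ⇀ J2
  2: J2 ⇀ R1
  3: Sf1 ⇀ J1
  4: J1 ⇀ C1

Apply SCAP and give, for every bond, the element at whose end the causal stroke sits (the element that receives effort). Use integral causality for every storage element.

bond 0 stroke at GY1
bond 1 stroke at GY1
bond 2 stroke at J2
bond 3 stroke at Sf1
bond 4 stroke at J1

b3 stroke at Sf1  (Sf1: flow source, stroke at near end)
b4 stroke at J1  (C1: C, integral causality)
b0 stroke at GY1  (J1 effort already set via bond 4)
b1 stroke at GY1  (through GY1, causality inverts; strokes same side of GY1)
b2 stroke at J2  (1-jn J2 has f-setter on 1)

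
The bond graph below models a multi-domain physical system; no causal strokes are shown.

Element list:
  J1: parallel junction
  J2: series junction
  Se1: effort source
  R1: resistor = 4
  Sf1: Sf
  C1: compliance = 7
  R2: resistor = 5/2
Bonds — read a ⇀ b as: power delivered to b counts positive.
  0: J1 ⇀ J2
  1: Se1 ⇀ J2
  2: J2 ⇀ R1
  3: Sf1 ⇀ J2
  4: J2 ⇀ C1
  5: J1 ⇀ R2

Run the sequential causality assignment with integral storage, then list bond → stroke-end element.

b1 |J2  (source Se1 imposes e)
b3 |Sf1  (Sf1 (Sf) sets flow on bond)
b0 |J2  (1-jn J2 has f-setter on 3)
b2 |J2  (J2: bond 3 brought flow, rest push out)
b4 |J2  (J2: bond 3 brought flow, rest push out)
b5 |J1  (J1 needs exactly one e-in)

b0 stroke at J2
b1 stroke at J2
b2 stroke at J2
b3 stroke at Sf1
b4 stroke at J2
b5 stroke at J1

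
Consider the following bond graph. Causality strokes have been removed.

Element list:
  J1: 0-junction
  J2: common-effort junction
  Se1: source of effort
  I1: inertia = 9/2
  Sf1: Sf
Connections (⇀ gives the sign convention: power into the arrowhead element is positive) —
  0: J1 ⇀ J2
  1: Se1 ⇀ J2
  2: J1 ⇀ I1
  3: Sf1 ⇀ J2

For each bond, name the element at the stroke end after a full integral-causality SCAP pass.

#1 stroke→J2  (source Se1 imposes e)
#3 stroke→Sf1  (Sf1 fixes flow; stroke at Sf1)
#0 stroke→J1  (J2: bond 1 brought effort, rest push out)
#2 stroke→I1  (J1 effort already set via bond 0)

#0 stroke→J1
#1 stroke→J2
#2 stroke→I1
#3 stroke→Sf1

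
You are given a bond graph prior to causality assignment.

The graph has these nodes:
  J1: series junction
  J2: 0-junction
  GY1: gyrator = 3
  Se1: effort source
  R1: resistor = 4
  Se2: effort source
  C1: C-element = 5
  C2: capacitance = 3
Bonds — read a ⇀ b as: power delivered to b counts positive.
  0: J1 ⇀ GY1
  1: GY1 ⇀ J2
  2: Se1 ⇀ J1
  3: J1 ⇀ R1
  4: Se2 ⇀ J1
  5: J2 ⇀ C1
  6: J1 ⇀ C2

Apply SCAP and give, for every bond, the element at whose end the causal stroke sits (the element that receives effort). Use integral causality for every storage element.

b0 |GY1
b1 |GY1
b2 |J1
b3 |J1
b4 |J1
b5 |J2
b6 |J1

bond 2 →J1  (Se1 (Se) sets effort on bond)
bond 4 →J1  (Se2: effort source, stroke at far end)
bond 5 →J2  (C1 outputs effort q/C1)
bond 1 →GY1  (J2 effort already set via bond 5)
bond 0 →GY1  (GY1 both-in/both-out from 1)
bond 3 →J1  (1-jn J1 has f-setter on 0)
bond 6 →J1  (common-f at J1 fixed by 0)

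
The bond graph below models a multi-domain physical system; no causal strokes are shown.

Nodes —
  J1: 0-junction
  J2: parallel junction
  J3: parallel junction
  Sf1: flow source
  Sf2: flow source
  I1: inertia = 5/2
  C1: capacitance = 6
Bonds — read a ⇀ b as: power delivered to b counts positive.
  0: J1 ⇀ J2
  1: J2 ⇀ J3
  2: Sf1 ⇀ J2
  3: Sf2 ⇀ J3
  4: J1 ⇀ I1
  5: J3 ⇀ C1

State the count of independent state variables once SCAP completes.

2  (C1, I1 all integral)

#2 stroke→Sf1  (Sf1 (Sf) sets flow on bond)
#3 stroke→Sf2  (source Sf2 imposes f)
#4 stroke→I1  (prefer integral on I1)
#0 stroke→J1  (closing 0-jn rule on J1)
#1 stroke→J2  (J2 needs exactly one e-in)
#5 stroke→J3  (J3: last free bond brings effort in)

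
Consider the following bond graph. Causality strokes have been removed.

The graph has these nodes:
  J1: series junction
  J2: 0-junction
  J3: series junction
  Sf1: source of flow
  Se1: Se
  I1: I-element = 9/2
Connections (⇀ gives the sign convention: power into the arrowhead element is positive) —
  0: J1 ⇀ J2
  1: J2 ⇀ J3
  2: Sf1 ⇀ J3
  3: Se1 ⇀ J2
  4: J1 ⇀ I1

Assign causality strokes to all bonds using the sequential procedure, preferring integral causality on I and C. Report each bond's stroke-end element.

bond 0 →J1
bond 1 →J3
bond 2 →Sf1
bond 3 →J2
bond 4 →I1

β2 stroke→Sf1  (Sf1: flow source, stroke at near end)
β3 stroke→J2  (Se1 (Se) sets effort on bond)
β0 stroke→J1  (J2 effort already set via bond 3)
β1 stroke→J3  (0-jn J2 has e-setter on 3)
β4 stroke→I1  (closing 1-jn rule on J1)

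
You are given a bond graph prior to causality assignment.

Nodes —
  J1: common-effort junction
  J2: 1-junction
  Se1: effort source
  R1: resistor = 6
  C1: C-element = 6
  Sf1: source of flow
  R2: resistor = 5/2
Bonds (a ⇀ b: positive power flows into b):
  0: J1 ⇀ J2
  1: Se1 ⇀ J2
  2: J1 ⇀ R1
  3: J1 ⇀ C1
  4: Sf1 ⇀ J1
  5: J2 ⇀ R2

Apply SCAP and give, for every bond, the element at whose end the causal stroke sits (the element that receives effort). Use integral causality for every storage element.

β1 →J2  (Se1 (Se) sets effort on bond)
β4 →Sf1  (Sf1: flow source, stroke at near end)
β3 →J1  (C1: C, integral causality)
β0 →J2  (J1: bond 3 brought effort, rest push out)
β2 →R1  (0-jn J1 has e-setter on 3)
β5 →R2  (only one flow-in slot at J2)

#0 |J2
#1 |J2
#2 |R1
#3 |J1
#4 |Sf1
#5 |R2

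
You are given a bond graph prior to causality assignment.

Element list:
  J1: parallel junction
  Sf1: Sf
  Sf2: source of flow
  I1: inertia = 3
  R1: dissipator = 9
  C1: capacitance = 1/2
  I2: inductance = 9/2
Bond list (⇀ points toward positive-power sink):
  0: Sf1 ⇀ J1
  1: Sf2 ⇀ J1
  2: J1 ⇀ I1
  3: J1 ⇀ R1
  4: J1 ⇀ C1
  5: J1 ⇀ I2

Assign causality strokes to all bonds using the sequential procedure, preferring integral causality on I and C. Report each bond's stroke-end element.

b0 →Sf1  (Sf1 fixes flow; stroke at Sf1)
b1 →Sf2  (Sf2 fixes flow; stroke at Sf2)
b2 →I1  (I1 integral (f out))
b4 →J1  (C1 integral (e out))
b3 →R1  (J1: bond 4 brought effort, rest push out)
b5 →I2  (0-jn J1 has e-setter on 4)

#0 |Sf1
#1 |Sf2
#2 |I1
#3 |R1
#4 |J1
#5 |I2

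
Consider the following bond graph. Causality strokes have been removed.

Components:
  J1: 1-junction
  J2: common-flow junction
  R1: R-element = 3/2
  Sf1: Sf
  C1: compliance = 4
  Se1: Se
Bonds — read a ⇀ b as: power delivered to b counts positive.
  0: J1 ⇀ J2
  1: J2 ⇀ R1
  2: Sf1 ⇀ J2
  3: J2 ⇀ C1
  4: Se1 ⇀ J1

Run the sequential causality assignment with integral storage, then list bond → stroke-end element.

β0 stroke→J2
β1 stroke→J2
β2 stroke→Sf1
β3 stroke→J2
β4 stroke→J1

β2 stroke→Sf1  (source Sf1 imposes f)
β4 stroke→J1  (Se1: effort source, stroke at far end)
β0 stroke→J2  (closing 1-jn rule on J1)
β1 stroke→J2  (J2 flow already set via bond 2)
β3 stroke→J2  (common-f at J2 fixed by 2)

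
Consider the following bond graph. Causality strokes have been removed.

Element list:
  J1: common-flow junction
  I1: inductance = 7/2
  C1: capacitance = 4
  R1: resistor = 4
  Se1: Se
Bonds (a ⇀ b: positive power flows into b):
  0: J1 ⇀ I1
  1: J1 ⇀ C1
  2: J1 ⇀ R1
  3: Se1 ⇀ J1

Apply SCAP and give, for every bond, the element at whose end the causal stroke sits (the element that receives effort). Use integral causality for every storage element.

β3 |J1  (Se1 (Se) sets effort on bond)
β0 |I1  (prefer integral on I1)
β1 |J1  (1-jn J1 has f-setter on 0)
β2 |J1  (J1: bond 0 brought flow, rest push out)

b0 |I1
b1 |J1
b2 |J1
b3 |J1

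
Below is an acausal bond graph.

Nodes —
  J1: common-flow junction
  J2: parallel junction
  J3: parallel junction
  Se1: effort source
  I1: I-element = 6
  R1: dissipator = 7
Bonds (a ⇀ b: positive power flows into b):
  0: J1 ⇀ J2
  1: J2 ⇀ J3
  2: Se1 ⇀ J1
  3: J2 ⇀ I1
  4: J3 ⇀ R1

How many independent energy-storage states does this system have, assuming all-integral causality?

1  (I1 all integral)

#2 →J1  (Se1 fixes effort; stroke away)
#0 →J2  (closing 1-jn rule on J1)
#1 →J3  (common-e at J2 fixed by 0)
#3 →I1  (common-e at J2 fixed by 0)
#4 →R1  (J3: bond 1 brought effort, rest push out)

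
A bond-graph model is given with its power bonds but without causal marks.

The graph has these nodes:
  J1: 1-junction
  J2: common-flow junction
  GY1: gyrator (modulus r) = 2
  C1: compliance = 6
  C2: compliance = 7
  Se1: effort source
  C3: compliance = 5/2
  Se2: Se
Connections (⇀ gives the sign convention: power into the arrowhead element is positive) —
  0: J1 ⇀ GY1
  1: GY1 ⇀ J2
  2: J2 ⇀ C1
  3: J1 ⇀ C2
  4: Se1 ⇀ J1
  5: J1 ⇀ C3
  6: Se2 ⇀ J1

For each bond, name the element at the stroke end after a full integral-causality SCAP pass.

#0 stroke at GY1
#1 stroke at GY1
#2 stroke at J2
#3 stroke at J1
#4 stroke at J1
#5 stroke at J1
#6 stroke at J1

#4 |J1  (Se1 (Se) sets effort on bond)
#6 |J1  (source Se2 imposes e)
#2 |J2  (C1 outputs effort q/C1)
#1 |GY1  (closing 1-jn rule on J2)
#0 |GY1  (GY GY1: same side as bond 1)
#3 |J1  (J1 flow already set via bond 0)
#5 |J1  (1-jn J1 has f-setter on 0)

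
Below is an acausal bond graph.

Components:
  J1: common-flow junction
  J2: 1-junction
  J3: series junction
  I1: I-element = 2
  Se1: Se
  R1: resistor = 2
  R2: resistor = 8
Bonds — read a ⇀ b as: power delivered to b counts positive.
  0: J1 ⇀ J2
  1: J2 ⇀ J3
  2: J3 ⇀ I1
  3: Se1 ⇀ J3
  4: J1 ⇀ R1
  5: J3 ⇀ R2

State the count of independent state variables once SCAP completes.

1  (I1 all integral)

b3 →J3  (Se1: effort source, stroke at far end)
b2 →I1  (prefer integral on I1)
b1 →J3  (J3: bond 2 brought flow, rest push out)
b5 →J3  (J3: bond 2 brought flow, rest push out)
b0 →J2  (1-jn J2 has f-setter on 1)
b4 →J1  (common-f at J1 fixed by 0)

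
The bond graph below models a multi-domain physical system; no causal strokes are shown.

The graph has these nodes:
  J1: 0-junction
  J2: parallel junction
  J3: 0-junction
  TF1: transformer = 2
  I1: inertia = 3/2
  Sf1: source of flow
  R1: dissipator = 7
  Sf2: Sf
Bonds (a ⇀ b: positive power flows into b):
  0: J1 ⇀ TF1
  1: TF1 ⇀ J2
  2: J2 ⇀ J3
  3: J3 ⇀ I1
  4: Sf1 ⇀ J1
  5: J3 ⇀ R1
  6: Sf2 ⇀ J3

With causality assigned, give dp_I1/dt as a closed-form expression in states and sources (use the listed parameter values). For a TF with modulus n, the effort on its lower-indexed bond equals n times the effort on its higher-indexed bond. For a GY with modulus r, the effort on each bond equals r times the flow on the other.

dp_I1/dt = 14*F_Sf1 + 7*F_Sf2 - 14*p_I1/3

bond 4 stroke→Sf1  (Sf1 (Sf) sets flow on bond)
bond 6 stroke→Sf2  (Sf2 fixes flow; stroke at Sf2)
bond 0 stroke→J1  (J1 needs exactly one e-in)
bond 1 stroke→TF1  (TF TF1: opposite of bond 0)
bond 2 stroke→J2  (closing 0-jn rule on J2)
bond 3 stroke→I1  (I1 integral (f out))
bond 5 stroke→J3  (closing 0-jn rule on J3)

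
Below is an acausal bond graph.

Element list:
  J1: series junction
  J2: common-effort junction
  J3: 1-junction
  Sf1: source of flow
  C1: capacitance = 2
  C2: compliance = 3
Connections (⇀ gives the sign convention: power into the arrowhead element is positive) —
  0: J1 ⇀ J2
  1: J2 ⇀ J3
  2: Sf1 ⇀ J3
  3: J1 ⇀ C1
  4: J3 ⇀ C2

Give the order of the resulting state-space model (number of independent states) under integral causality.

2  (C1, C2 all integral)

β2 |Sf1  (Sf1: flow source, stroke at near end)
β1 |J3  (common-f at J3 fixed by 2)
β4 |J3  (1-jn J3 has f-setter on 2)
β0 |J2  (only one effort-in slot at J2)
β3 |J1  (1-jn J1 has f-setter on 0)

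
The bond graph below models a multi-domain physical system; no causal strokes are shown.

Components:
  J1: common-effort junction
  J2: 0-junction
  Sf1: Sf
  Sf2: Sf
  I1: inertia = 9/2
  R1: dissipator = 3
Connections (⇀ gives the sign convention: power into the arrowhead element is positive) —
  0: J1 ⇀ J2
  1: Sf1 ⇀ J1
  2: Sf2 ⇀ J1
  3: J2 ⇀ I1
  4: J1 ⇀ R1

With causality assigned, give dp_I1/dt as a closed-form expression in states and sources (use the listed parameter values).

b1 stroke→Sf1  (Sf1 (Sf) sets flow on bond)
b2 stroke→Sf2  (Sf2 (Sf) sets flow on bond)
b3 stroke→I1  (I1 outputs flow p/I1)
b0 stroke→J2  (J2: last free bond brings effort in)
b4 stroke→J1  (J1 needs exactly one e-in)

dp_I1/dt = 3*F_Sf1 + 3*F_Sf2 - 2*p_I1/3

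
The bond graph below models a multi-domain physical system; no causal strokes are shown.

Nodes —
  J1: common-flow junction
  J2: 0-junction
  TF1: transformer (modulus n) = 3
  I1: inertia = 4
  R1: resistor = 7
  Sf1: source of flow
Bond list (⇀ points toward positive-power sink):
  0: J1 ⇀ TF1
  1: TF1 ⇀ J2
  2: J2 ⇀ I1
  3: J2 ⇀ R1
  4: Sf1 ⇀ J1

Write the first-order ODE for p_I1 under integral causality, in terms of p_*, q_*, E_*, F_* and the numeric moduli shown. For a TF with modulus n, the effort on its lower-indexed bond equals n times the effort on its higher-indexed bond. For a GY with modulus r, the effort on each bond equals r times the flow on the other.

dp_I1/dt = 21*F_Sf1 - 7*p_I1/4

#4 |Sf1  (Sf1: flow source, stroke at near end)
#0 |J1  (1-jn J1 has f-setter on 4)
#1 |TF1  (TF TF1: opposite of bond 0)
#2 |I1  (prefer integral on I1)
#3 |J2  (closing 0-jn rule on J2)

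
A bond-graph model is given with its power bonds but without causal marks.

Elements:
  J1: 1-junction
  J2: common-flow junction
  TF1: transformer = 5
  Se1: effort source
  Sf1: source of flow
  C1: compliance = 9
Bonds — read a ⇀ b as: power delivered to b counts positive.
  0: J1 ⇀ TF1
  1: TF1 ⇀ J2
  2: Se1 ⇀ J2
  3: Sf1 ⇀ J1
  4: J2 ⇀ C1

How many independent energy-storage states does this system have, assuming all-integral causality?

β2 |J2  (Se1 (Se) sets effort on bond)
β3 |Sf1  (Sf1 (Sf) sets flow on bond)
β0 |J1  (J1 flow already set via bond 3)
β1 |TF1  (TF1 one-in-one-out from 0)
β4 |J2  (1-jn J2 has f-setter on 1)

1  (C1 all integral)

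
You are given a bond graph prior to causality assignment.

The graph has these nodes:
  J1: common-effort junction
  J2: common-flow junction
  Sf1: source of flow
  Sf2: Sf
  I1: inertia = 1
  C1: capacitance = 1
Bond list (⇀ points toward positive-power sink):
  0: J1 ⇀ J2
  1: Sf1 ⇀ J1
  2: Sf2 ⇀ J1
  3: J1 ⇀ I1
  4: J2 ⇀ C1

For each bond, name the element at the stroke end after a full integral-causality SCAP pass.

#0 |J1
#1 |Sf1
#2 |Sf2
#3 |I1
#4 |J2

#1 stroke at Sf1  (Sf1: flow source, stroke at near end)
#2 stroke at Sf2  (Sf2 fixes flow; stroke at Sf2)
#3 stroke at I1  (I1 outputs flow p/I1)
#0 stroke at J1  (J1 needs exactly one e-in)
#4 stroke at J2  (common-f at J2 fixed by 0)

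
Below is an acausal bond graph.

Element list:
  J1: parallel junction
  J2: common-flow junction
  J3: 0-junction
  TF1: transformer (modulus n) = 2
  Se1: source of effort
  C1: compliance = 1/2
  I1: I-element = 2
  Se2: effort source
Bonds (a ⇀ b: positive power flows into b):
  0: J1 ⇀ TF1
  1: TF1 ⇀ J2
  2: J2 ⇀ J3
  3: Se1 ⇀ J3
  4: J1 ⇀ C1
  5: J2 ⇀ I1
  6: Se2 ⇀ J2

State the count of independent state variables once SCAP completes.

bond 3 stroke→J3  (Se1 (Se) sets effort on bond)
bond 6 stroke→J2  (source Se2 imposes e)
bond 2 stroke→J2  (J3: bond 3 brought effort, rest push out)
bond 4 stroke→J1  (C1: C, integral causality)
bond 0 stroke→TF1  (J1 effort already set via bond 4)
bond 1 stroke→J2  (TF TF1: opposite of bond 0)
bond 5 stroke→I1  (closing 1-jn rule on J2)

2  (C1, I1 all integral)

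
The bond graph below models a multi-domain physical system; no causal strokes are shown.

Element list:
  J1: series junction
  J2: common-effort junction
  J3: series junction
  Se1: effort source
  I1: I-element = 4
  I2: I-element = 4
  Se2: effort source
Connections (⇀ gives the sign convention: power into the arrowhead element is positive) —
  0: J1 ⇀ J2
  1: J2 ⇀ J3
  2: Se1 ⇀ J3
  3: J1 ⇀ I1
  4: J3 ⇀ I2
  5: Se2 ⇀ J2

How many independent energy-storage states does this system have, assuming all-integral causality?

β2 |J3  (Se1 (Se) sets effort on bond)
β5 |J2  (Se2: effort source, stroke at far end)
β0 |J1  (common-e at J2 fixed by 5)
β1 |J3  (J2 effort already set via bond 5)
β4 |I2  (J3 needs exactly one f-in)
β3 |I1  (J1: last free bond brings flow in)

2  (I1, I2 all integral)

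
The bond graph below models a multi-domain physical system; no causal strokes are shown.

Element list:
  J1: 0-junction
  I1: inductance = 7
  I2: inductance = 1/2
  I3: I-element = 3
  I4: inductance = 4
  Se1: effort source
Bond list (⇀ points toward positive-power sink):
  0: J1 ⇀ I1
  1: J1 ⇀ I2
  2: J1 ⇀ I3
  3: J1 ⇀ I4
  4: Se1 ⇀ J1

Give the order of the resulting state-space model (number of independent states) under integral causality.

4  (I1, I2, I3, I4 all integral)

β4 stroke at J1  (Se1 fixes effort; stroke away)
β0 stroke at I1  (0-jn J1 has e-setter on 4)
β1 stroke at I2  (0-jn J1 has e-setter on 4)
β2 stroke at I3  (0-jn J1 has e-setter on 4)
β3 stroke at I4  (J1: bond 4 brought effort, rest push out)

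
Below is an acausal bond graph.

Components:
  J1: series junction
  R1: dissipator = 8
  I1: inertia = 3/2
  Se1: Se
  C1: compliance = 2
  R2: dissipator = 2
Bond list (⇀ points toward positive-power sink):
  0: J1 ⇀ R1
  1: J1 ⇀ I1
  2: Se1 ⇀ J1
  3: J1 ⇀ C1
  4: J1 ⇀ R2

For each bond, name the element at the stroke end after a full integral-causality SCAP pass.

b2 stroke at J1  (Se1 (Se) sets effort on bond)
b1 stroke at I1  (I1: I, integral causality)
b0 stroke at J1  (common-f at J1 fixed by 1)
b3 stroke at J1  (1-jn J1 has f-setter on 1)
b4 stroke at J1  (1-jn J1 has f-setter on 1)

b0 →J1
b1 →I1
b2 →J1
b3 →J1
b4 →J1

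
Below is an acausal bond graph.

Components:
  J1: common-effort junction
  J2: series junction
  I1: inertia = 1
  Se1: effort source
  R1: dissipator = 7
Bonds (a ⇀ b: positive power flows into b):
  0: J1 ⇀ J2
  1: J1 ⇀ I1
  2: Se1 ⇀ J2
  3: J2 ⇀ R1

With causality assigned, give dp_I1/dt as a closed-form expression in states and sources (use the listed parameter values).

bond 2 stroke→J2  (source Se1 imposes e)
bond 1 stroke→I1  (prefer integral on I1)
bond 0 stroke→J1  (J1: last free bond brings effort in)
bond 3 stroke→J2  (1-jn J2 has f-setter on 0)

dp_I1/dt = -E_Se1 - 7*p_I1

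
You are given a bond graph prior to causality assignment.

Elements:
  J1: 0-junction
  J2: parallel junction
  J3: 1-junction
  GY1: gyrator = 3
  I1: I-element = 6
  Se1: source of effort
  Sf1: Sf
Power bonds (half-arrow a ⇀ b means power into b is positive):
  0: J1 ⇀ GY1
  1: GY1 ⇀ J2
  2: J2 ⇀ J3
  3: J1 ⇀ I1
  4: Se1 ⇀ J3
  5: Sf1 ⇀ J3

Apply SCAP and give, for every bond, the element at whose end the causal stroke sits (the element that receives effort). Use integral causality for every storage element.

β4 →J3  (Se1: effort source, stroke at far end)
β5 →Sf1  (Sf1 fixes flow; stroke at Sf1)
β2 →J3  (1-jn J3 has f-setter on 5)
β1 →J2  (J2 needs exactly one e-in)
β0 →J1  (GY GY1: same side as bond 1)
β3 →I1  (J1 effort already set via bond 0)

#0 stroke at J1
#1 stroke at J2
#2 stroke at J3
#3 stroke at I1
#4 stroke at J3
#5 stroke at Sf1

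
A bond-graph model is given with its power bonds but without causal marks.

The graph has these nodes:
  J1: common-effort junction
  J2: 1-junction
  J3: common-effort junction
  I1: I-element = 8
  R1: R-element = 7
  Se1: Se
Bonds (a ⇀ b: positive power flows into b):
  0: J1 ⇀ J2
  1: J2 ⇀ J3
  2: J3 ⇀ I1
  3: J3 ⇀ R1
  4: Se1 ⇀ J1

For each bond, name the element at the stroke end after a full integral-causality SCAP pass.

bond 4 |J1  (Se1: effort source, stroke at far end)
bond 0 |J2  (J1: bond 4 brought effort, rest push out)
bond 1 |J3  (closing 1-jn rule on J2)
bond 2 |I1  (0-jn J3 has e-setter on 1)
bond 3 |R1  (J3: bond 1 brought effort, rest push out)

#0 →J2
#1 →J3
#2 →I1
#3 →R1
#4 →J1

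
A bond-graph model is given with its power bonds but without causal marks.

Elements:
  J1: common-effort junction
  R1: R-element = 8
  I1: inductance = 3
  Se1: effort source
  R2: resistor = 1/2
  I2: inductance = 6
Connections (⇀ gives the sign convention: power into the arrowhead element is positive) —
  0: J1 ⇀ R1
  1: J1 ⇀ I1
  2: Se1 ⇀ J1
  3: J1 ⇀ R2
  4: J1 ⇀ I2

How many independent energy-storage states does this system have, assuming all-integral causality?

2  (I1, I2 all integral)

bond 2 |J1  (Se1: effort source, stroke at far end)
bond 0 |R1  (J1 effort already set via bond 2)
bond 1 |I1  (common-e at J1 fixed by 2)
bond 3 |R2  (common-e at J1 fixed by 2)
bond 4 |I2  (J1 effort already set via bond 2)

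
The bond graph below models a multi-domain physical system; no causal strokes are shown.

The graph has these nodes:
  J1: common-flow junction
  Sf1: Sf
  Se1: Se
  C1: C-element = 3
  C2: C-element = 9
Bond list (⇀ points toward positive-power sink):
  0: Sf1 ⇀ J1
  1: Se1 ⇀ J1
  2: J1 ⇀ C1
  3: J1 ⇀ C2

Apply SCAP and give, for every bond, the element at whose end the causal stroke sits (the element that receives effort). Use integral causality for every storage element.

#0 |Sf1
#1 |J1
#2 |J1
#3 |J1

bond 0 |Sf1  (Sf1 (Sf) sets flow on bond)
bond 1 |J1  (source Se1 imposes e)
bond 2 |J1  (J1 flow already set via bond 0)
bond 3 |J1  (J1: bond 0 brought flow, rest push out)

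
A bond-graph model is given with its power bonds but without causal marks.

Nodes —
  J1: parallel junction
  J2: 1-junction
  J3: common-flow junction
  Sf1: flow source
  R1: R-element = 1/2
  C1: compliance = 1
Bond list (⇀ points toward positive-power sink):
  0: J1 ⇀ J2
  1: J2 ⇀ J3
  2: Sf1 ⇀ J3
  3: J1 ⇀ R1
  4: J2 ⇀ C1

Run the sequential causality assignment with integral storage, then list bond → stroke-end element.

b0 →J2
b1 →J3
b2 →Sf1
b3 →J1
b4 →J2

b2 stroke at Sf1  (Sf1 (Sf) sets flow on bond)
b1 stroke at J3  (common-f at J3 fixed by 2)
b0 stroke at J2  (common-f at J2 fixed by 1)
b4 stroke at J2  (J2: bond 1 brought flow, rest push out)
b3 stroke at J1  (only one effort-in slot at J1)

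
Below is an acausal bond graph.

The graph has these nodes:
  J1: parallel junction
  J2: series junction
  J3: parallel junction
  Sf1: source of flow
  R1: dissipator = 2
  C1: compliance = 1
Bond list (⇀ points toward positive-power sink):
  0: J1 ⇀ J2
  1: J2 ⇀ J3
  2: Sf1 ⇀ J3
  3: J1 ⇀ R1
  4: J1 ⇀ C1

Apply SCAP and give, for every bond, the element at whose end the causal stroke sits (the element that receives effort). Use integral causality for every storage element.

b2 stroke at Sf1  (Sf1 (Sf) sets flow on bond)
b1 stroke at J3  (J3 needs exactly one e-in)
b0 stroke at J2  (1-jn J2 has f-setter on 1)
b4 stroke at J1  (prefer integral on C1)
b3 stroke at R1  (0-jn J1 has e-setter on 4)

b0 stroke→J2
b1 stroke→J3
b2 stroke→Sf1
b3 stroke→R1
b4 stroke→J1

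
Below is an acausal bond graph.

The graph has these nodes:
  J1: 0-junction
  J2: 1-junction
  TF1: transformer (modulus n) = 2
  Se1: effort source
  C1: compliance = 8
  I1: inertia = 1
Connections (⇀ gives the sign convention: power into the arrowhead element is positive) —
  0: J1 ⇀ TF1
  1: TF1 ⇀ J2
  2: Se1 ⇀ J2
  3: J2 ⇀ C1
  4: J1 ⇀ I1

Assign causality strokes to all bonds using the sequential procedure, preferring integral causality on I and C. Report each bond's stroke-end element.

#2 |J2  (Se1 fixes effort; stroke away)
#3 |J2  (C1: C, integral causality)
#1 |TF1  (only one flow-in slot at J2)
#0 |J1  (TF TF1: opposite of bond 1)
#4 |I1  (0-jn J1 has e-setter on 0)

β0 stroke at J1
β1 stroke at TF1
β2 stroke at J2
β3 stroke at J2
β4 stroke at I1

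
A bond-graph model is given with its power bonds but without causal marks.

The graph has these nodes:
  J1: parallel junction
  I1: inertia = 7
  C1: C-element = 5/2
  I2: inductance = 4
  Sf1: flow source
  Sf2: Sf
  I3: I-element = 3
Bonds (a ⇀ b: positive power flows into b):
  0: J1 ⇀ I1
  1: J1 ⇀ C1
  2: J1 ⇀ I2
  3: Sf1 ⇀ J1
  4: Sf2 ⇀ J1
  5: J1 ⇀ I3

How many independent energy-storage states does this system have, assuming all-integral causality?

4  (C1, I1, I2, I3 all integral)

β3 |Sf1  (Sf1 (Sf) sets flow on bond)
β4 |Sf2  (Sf2 fixes flow; stroke at Sf2)
β0 |I1  (I1 integral (f out))
β1 |J1  (C1 outputs effort q/C1)
β2 |I2  (0-jn J1 has e-setter on 1)
β5 |I3  (J1: bond 1 brought effort, rest push out)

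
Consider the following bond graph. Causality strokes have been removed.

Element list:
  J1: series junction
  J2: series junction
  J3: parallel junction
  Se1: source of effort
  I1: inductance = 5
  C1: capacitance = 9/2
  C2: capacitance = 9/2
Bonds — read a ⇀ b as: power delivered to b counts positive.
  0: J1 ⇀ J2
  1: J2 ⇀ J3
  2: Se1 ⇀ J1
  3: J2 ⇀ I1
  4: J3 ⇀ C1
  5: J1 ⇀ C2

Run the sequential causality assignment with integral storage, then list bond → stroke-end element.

b0 →J2
b1 →J2
b2 →J1
b3 →I1
b4 →J3
b5 →J1

b2 stroke→J1  (Se1 (Se) sets effort on bond)
b3 stroke→I1  (I1 outputs flow p/I1)
b0 stroke→J2  (common-f at J2 fixed by 3)
b1 stroke→J2  (J2: bond 3 brought flow, rest push out)
b4 stroke→J3  (only one effort-in slot at J3)
b5 stroke→J1  (1-jn J1 has f-setter on 0)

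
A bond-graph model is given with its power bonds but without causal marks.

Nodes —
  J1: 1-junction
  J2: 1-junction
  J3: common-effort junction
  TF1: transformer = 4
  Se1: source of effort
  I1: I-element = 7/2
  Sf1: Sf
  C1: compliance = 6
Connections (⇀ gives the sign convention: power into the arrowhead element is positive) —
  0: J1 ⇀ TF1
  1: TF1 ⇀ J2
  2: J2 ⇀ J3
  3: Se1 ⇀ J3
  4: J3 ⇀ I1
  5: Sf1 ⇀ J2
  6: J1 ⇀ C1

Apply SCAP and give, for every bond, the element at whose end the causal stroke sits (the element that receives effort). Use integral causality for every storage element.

bond 0 |TF1
bond 1 |J2
bond 2 |J2
bond 3 |J3
bond 4 |I1
bond 5 |Sf1
bond 6 |J1

bond 3 |J3  (Se1 (Se) sets effort on bond)
bond 5 |Sf1  (source Sf1 imposes f)
bond 1 |J2  (common-f at J2 fixed by 5)
bond 2 |J2  (J2: bond 5 brought flow, rest push out)
bond 4 |I1  (J3 effort already set via bond 3)
bond 0 |TF1  (TF TF1: opposite of bond 1)
bond 6 |J1  (1-jn J1 has f-setter on 0)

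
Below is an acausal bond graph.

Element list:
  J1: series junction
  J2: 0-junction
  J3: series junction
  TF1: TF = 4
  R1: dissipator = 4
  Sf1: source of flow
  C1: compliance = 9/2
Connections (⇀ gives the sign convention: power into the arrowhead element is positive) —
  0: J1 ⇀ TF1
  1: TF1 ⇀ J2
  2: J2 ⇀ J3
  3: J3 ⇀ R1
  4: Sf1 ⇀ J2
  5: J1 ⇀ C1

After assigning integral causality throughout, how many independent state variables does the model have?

bond 4 stroke→Sf1  (source Sf1 imposes f)
bond 5 stroke→J1  (C1 integral (e out))
bond 0 stroke→TF1  (J1: last free bond brings flow in)
bond 1 stroke→J2  (TF TF1: opposite of bond 0)
bond 2 stroke→J3  (J2 effort already set via bond 1)
bond 3 stroke→R1  (J3: last free bond brings flow in)

1  (C1 all integral)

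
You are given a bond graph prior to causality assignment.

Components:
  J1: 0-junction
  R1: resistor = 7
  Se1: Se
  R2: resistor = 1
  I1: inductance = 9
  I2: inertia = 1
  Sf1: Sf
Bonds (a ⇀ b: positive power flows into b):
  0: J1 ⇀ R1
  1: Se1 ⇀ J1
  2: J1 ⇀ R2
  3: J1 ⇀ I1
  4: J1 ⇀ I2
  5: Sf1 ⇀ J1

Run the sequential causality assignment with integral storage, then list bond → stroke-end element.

β0 stroke at R1
β1 stroke at J1
β2 stroke at R2
β3 stroke at I1
β4 stroke at I2
β5 stroke at Sf1

β1 |J1  (Se1: effort source, stroke at far end)
β5 |Sf1  (source Sf1 imposes f)
β0 |R1  (common-e at J1 fixed by 1)
β2 |R2  (common-e at J1 fixed by 1)
β3 |I1  (0-jn J1 has e-setter on 1)
β4 |I2  (J1 effort already set via bond 1)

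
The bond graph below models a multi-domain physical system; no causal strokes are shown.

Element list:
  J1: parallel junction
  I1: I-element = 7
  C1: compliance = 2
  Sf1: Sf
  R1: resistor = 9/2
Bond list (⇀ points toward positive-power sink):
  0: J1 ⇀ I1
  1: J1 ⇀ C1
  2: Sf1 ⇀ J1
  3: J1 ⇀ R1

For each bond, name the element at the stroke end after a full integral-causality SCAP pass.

bond 2 stroke at Sf1  (source Sf1 imposes f)
bond 0 stroke at I1  (I1 outputs flow p/I1)
bond 1 stroke at J1  (prefer integral on C1)
bond 3 stroke at R1  (0-jn J1 has e-setter on 1)

#0 |I1
#1 |J1
#2 |Sf1
#3 |R1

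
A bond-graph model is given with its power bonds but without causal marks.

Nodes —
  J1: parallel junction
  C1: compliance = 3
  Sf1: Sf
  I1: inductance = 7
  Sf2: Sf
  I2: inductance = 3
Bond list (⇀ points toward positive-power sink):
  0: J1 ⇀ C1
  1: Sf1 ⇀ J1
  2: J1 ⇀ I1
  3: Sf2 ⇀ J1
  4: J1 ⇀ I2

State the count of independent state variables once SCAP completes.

3  (C1, I1, I2 all integral)

#1 |Sf1  (Sf1 fixes flow; stroke at Sf1)
#3 |Sf2  (source Sf2 imposes f)
#0 |J1  (C1: C, integral causality)
#2 |I1  (common-e at J1 fixed by 0)
#4 |I2  (J1 effort already set via bond 0)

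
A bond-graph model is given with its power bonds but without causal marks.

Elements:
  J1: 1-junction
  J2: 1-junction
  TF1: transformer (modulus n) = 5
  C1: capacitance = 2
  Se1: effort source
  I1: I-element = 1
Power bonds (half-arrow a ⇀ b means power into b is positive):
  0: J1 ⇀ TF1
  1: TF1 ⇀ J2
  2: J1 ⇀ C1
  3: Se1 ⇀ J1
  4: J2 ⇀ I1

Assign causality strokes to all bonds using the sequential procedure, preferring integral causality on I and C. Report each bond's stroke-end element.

bond 0 stroke at TF1
bond 1 stroke at J2
bond 2 stroke at J1
bond 3 stroke at J1
bond 4 stroke at I1

bond 3 |J1  (Se1 (Se) sets effort on bond)
bond 2 |J1  (C1 outputs effort q/C1)
bond 0 |TF1  (J1 needs exactly one f-in)
bond 1 |J2  (TF1 one-in-one-out from 0)
bond 4 |I1  (J2 needs exactly one f-in)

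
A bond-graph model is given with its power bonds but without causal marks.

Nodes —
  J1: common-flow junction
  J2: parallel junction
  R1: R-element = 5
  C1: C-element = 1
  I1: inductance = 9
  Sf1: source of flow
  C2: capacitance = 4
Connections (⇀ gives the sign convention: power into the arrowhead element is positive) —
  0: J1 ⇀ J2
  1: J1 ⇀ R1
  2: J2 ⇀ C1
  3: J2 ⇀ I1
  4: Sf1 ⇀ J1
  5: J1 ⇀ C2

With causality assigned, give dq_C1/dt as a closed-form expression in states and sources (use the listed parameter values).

β4 →Sf1  (Sf1 fixes flow; stroke at Sf1)
β0 →J1  (1-jn J1 has f-setter on 4)
β1 →J1  (common-f at J1 fixed by 4)
β5 →J1  (J1: bond 4 brought flow, rest push out)
β2 →J2  (C1 outputs effort q/C1)
β3 →I1  (common-e at J2 fixed by 2)

dq_C1/dt = F_Sf1 - p_I1/9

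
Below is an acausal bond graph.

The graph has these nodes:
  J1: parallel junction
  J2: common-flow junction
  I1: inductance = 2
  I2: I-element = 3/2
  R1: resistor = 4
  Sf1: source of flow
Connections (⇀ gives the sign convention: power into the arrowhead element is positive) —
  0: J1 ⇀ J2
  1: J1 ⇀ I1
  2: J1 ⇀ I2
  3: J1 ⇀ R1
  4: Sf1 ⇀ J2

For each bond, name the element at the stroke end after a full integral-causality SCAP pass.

bond 0 |J2
bond 1 |I1
bond 2 |I2
bond 3 |J1
bond 4 |Sf1

β4 stroke at Sf1  (Sf1 (Sf) sets flow on bond)
β0 stroke at J2  (common-f at J2 fixed by 4)
β1 stroke at I1  (I1: I, integral causality)
β2 stroke at I2  (I2 outputs flow p/I2)
β3 stroke at J1  (closing 0-jn rule on J1)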